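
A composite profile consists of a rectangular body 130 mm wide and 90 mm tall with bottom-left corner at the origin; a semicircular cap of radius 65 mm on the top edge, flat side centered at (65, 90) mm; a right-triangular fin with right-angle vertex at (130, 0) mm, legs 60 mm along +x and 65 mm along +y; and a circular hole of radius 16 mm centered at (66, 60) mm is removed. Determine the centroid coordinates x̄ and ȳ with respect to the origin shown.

x̄ = 73.47 mm, ȳ = 66.77 mm

Part | A | x̄ᵢ | ȳᵢ | A·x̄ᵢ | A·ȳᵢ
rectangular body | 11700.00 | 65.00 | 45.00 | 760500.00 | 526500.00
semicircular top | 6636.61 | 65.00 | 117.59 | 431379.94 | 780378.64
triangular fin | 1950.00 | 150.00 | 21.67 | 292500.00 | 42250.00
hole | -804.25 | 66.00 | 60.00 | -53080.35 | -48254.86
Σ | 19482.37 |  |  | 1431299.59 | 1300873.77
x̄ = 1431299.59 / 19482.37 = 73.47 mm
ȳ = 1300873.77 / 19482.37 = 66.77 mm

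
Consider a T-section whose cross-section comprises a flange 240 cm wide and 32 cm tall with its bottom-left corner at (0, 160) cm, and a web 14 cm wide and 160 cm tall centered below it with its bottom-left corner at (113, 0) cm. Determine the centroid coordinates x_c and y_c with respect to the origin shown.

web: A = 14 × 160 = 2240.00, centroid at (120.00, 80.00).
flange: A = 240 × 32 = 7680.00, centroid at (120.00, 176.00).
ΣA = 9920.00 cm²
ΣAx_c = (2240.00)(120.00) + (7680.00)(120.00) = 1190400.00 cm³
ΣAy_c = (2240.00)(80.00) + (7680.00)(176.00) = 1530880.00 cm³
x_c = 1190400.00 / 9920.00 = 120.00 cm
y_c = 1530880.00 / 9920.00 = 154.32 cm

x_c = 120.00 cm, y_c = 154.32 cm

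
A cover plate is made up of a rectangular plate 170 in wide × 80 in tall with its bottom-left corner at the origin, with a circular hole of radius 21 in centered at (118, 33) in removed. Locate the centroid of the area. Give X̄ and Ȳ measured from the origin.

Part | A | x̄ᵢ | ȳᵢ | A·x̄ᵢ | A·ȳᵢ
plate | 13600.00 | 85.00 | 40.00 | 1156000.00 | 544000.00
hole | -1385.44 | 118.00 | 33.00 | -163482.20 | -45719.60
Σ | 12214.56 |  |  | 992517.80 | 498280.40
X̄ = 992517.80 / 12214.56 = 81.26 in
Ȳ = 498280.40 / 12214.56 = 40.79 in

X̄ = 81.26 in, Ȳ = 40.79 in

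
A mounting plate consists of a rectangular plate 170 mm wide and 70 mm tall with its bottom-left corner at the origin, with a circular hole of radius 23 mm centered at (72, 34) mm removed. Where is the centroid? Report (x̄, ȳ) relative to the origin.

plate: A = 170 × 70 = 11900.00, centroid at (85.00, 35.00).
hole: A = −π·23² = -1661.90, centroid at (72.00, 34.00).
ΣA = 10238.10 mm²
ΣAx̄ = (11900.00)(85.00) + (-1661.90)(72.00) = 891843.02 mm³
ΣAȳ = (11900.00)(35.00) + (-1661.90)(34.00) = 359995.31 mm³
x̄ = 891843.02 / 10238.10 = 87.11 mm
ȳ = 359995.31 / 10238.10 = 35.16 mm

x̄ = 87.11 mm, ȳ = 35.16 mm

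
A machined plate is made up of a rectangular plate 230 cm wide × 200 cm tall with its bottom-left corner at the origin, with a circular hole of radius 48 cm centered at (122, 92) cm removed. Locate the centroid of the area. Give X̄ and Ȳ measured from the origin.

X̄ = 113.69 cm, Ȳ = 101.49 cm

plate: A = 230 × 200 = 46000.00, centroid at (115.00, 100.00).
hole: A = −π·48² = -7238.23, centroid at (122.00, 92.00).
ΣA = 38761.77 cm², ΣAX̄ = 4406936.00 cm³, ΣAȲ = 3934082.89 cm³.
X̄ = 4406936.00/38761.77 = 113.69 cm; Ȳ = 3934082.89/38761.77 = 101.49 cm.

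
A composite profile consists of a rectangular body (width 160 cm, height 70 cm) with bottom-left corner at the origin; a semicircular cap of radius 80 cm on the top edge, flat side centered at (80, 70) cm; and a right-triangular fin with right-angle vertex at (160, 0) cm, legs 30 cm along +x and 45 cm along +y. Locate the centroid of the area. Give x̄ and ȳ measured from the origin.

rectangular body: A = 160 × 70 = 11200.00, centroid at (80.00, 35.00).
semicircular top: A = ½π·80² = 10053.10, centroid at (80.00, 103.95).
triangular fin: A = ½·30·45 = 675.00, centroid at (170.00, 15.00).
ΣA = 21928.10 cm²
ΣAx̄ = (11200.00)(80.00) + (10053.10)(80.00) + (675.00)(170.00) = 1814997.72 cm³
ΣAȳ = (11200.00)(35.00) + (10053.10)(103.95) + (675.00)(15.00) = 1447175.09 cm³
x̄ = 1814997.72 / 21928.10 = 82.77 cm
ȳ = 1447175.09 / 21928.10 = 66.00 cm

x̄ = 82.77 cm, ȳ = 66.00 cm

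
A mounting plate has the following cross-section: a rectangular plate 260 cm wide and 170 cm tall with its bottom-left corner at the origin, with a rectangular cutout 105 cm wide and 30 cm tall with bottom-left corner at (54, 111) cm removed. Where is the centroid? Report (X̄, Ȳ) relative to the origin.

X̄ = 131.80 cm, Ȳ = 81.85 cm

plate: A = 260 × 170 = 44200.00, centroid at (130.00, 85.00).
hole: A = −(105 × 30) = -3150.00, centroid at (106.50, 126.00).
ΣA = 41050.00 cm²
ΣAX̄ = (44200.00)(130.00) + (-3150.00)(106.50) = 5410525.00 cm³
ΣAȲ = (44200.00)(85.00) + (-3150.00)(126.00) = 3360100.00 cm³
X̄ = 5410525.00 / 41050.00 = 131.80 cm
Ȳ = 3360100.00 / 41050.00 = 81.85 cm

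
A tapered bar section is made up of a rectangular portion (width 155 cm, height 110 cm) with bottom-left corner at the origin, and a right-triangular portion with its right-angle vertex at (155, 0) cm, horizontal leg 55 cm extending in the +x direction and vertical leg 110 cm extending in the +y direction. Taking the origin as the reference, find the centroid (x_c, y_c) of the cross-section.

Part | A | x̄ᵢ | ȳᵢ | A·x̄ᵢ | A·ȳᵢ
rectangular portion | 17050.00 | 77.50 | 55.00 | 1321375.00 | 937750.00
triangular portion | 3025.00 | 173.33 | 36.67 | 524333.33 | 110916.67
Σ | 20075.00 |  |  | 1845708.33 | 1048666.67
x_c = 1845708.33 / 20075.00 = 91.94 cm
y_c = 1048666.67 / 20075.00 = 52.24 cm

x_c = 91.94 cm, y_c = 52.24 cm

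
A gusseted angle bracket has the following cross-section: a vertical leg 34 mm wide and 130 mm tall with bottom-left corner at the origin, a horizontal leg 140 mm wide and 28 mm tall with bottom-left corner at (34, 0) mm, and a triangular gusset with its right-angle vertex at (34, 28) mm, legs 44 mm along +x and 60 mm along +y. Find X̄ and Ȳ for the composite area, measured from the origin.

vertical leg: A = 34 × 130 = 4420.00, centroid at (17.00, 65.00).
horizontal leg: A = 140 × 28 = 3920.00, centroid at (104.00, 14.00).
gusset: A = ½·44·60 = 1320.00, centroid at (48.67, 48.00).
ΣA = 9660.00 mm²
ΣAX̄ = (4420.00)(17.00) + (3920.00)(104.00) + (1320.00)(48.67) = 547060.00 mm³
ΣAȲ = (4420.00)(65.00) + (3920.00)(14.00) + (1320.00)(48.00) = 405540.00 mm³
X̄ = 547060.00 / 9660.00 = 56.63 mm
Ȳ = 405540.00 / 9660.00 = 41.98 mm

X̄ = 56.63 mm, Ȳ = 41.98 mm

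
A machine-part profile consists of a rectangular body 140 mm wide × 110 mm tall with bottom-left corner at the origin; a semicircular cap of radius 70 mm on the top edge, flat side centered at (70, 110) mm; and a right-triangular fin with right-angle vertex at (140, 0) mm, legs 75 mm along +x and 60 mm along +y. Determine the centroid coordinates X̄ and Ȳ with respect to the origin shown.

X̄ = 78.43 mm, Ȳ = 77.62 mm

rectangular body: A = 140 × 110 = 15400.00, centroid at (70.00, 55.00).
semicircular top: A = ½π·70² = 7696.90, centroid at (70.00, 139.71).
triangular fin: A = ½·75·60 = 2250.00, centroid at (165.00, 20.00).
ΣA = 25346.90 mm², ΣAX̄ = 1988033.14 mm³, ΣAȲ = 1967325.89 mm³.
X̄ = 1988033.14/25346.90 = 78.43 mm; Ȳ = 1967325.89/25346.90 = 77.62 mm.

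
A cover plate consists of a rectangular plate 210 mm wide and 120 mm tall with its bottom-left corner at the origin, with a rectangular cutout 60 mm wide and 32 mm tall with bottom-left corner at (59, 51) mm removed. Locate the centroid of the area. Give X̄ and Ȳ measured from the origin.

X̄ = 106.32 mm, Ȳ = 59.42 mm

plate: A = 210 × 120 = 25200.00, centroid at (105.00, 60.00).
hole: A = −(60 × 32) = -1920.00, centroid at (89.00, 67.00).
ΣA = 23280.00 mm²
ΣAX̄ = (25200.00)(105.00) + (-1920.00)(89.00) = 2475120.00 mm³
ΣAȲ = (25200.00)(60.00) + (-1920.00)(67.00) = 1383360.00 mm³
X̄ = 2475120.00 / 23280.00 = 106.32 mm
Ȳ = 1383360.00 / 23280.00 = 59.42 mm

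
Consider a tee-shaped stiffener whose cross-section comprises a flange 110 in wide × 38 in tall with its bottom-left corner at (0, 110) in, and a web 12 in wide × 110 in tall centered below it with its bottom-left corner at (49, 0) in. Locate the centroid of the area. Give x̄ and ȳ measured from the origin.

web: A = 12 × 110 = 1320.00, centroid at (55.00, 55.00).
flange: A = 110 × 38 = 4180.00, centroid at (55.00, 129.00).
ΣA = 5500.00 in²
ΣAx̄ = (1320.00)(55.00) + (4180.00)(55.00) = 302500.00 in³
ΣAȳ = (1320.00)(55.00) + (4180.00)(129.00) = 611820.00 in³
x̄ = 302500.00 / 5500.00 = 55.00 in
ȳ = 611820.00 / 5500.00 = 111.24 in

x̄ = 55.00 in, ȳ = 111.24 in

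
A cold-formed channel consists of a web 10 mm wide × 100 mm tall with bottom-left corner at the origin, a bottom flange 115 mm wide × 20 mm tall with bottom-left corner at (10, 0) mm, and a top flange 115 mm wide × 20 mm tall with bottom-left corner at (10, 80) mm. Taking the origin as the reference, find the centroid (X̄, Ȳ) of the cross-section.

Part | A | x̄ᵢ | ȳᵢ | A·x̄ᵢ | A·ȳᵢ
web | 1000.00 | 5.00 | 50.00 | 5000.00 | 50000.00
bottom flange | 2300.00 | 67.50 | 10.00 | 155250.00 | 23000.00
top flange | 2300.00 | 67.50 | 90.00 | 155250.00 | 207000.00
Σ | 5600.00 |  |  | 315500.00 | 280000.00
X̄ = 315500.00 / 5600.00 = 56.34 mm
Ȳ = 280000.00 / 5600.00 = 50.00 mm

X̄ = 56.34 mm, Ȳ = 50.00 mm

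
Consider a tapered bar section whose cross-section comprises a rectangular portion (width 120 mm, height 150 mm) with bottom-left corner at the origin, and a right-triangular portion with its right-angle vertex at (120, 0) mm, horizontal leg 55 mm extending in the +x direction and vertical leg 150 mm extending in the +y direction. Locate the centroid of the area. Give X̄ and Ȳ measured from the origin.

X̄ = 74.60 mm, Ȳ = 70.34 mm

rectangular portion: A = 120 × 150 = 18000.00, centroid at (60.00, 75.00).
triangular portion: A = ½·55·150 = 4125.00, centroid at (138.33, 50.00).
ΣA = 22125.00 mm², ΣAX̄ = 1650625.00 mm³, ΣAȲ = 1556250.00 mm³.
X̄ = 1650625.00/22125.00 = 74.60 mm; Ȳ = 1556250.00/22125.00 = 70.34 mm.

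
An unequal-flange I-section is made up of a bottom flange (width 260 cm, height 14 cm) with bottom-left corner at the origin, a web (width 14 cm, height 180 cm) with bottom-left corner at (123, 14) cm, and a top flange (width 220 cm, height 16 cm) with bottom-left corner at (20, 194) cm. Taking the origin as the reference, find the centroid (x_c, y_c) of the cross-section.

x_c = 130.00 cm, y_c = 103.16 cm

Part | A | x̄ᵢ | ȳᵢ | A·x̄ᵢ | A·ȳᵢ
bottom flange | 3640.00 | 130.00 | 7.00 | 473200.00 | 25480.00
web | 2520.00 | 130.00 | 104.00 | 327600.00 | 262080.00
top flange | 3520.00 | 130.00 | 202.00 | 457600.00 | 711040.00
Σ | 9680.00 |  |  | 1258400.00 | 998600.00
x_c = 1258400.00 / 9680.00 = 130.00 cm
y_c = 998600.00 / 9680.00 = 103.16 cm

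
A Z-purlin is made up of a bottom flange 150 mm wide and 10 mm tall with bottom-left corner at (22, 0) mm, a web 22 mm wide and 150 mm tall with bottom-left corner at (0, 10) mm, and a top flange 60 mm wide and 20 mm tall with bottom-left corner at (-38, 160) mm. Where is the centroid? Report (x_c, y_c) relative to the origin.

bottom flange: A = 150 × 10 = 1500.00, centroid at (97.00, 5.00).
web: A = 22 × 150 = 3300.00, centroid at (11.00, 85.00).
top flange: A = 60 × 20 = 1200.00, centroid at (-8.00, 170.00).
ΣA = 6000.00 mm², ΣAx_c = 172200.00 mm³, ΣAy_c = 492000.00 mm³.
x_c = 172200.00/6000.00 = 28.70 mm; y_c = 492000.00/6000.00 = 82.00 mm.

x_c = 28.70 mm, y_c = 82.00 mm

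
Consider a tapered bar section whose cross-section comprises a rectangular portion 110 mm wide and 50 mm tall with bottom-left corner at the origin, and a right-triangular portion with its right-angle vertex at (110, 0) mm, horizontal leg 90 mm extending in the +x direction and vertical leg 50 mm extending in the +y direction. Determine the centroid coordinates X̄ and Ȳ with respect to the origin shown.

X̄ = 79.68 mm, Ȳ = 22.58 mm

rectangular portion: A = 110 × 50 = 5500.00, centroid at (55.00, 25.00).
triangular portion: A = ½·90·50 = 2250.00, centroid at (140.00, 16.67).
ΣA = 7750.00 mm², ΣAX̄ = 617500.00 mm³, ΣAȲ = 175000.00 mm³.
X̄ = 617500.00/7750.00 = 79.68 mm; Ȳ = 175000.00/7750.00 = 22.58 mm.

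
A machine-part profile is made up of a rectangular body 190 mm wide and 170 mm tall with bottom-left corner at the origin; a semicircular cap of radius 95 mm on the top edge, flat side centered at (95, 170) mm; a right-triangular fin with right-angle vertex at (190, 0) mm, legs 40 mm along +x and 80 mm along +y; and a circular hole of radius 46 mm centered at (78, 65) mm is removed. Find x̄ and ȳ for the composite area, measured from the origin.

x̄ = 101.91 mm, ȳ = 128.84 mm

rectangular body: A = 190 × 170 = 32300.00, centroid at (95.00, 85.00).
semicircular top: A = ½π·95² = 14176.44, centroid at (95.00, 210.32).
triangular fin: A = ½·40·80 = 1600.00, centroid at (203.33, 26.67).
hole: A = −π·46² = -6647.61, centroid at (78.00, 65.00).
ΣA = 41428.83 mm², ΣAx̄ = 4222081.25 mm³, ΣAȳ = 5337649.61 mm³.
x̄ = 4222081.25/41428.83 = 101.91 mm; ȳ = 5337649.61/41428.83 = 128.84 mm.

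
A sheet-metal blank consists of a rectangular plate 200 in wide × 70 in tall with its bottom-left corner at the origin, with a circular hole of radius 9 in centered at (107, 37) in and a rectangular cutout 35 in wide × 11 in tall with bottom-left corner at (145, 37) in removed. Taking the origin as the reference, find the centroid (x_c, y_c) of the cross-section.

Part | A | x̄ᵢ | ȳᵢ | A·x̄ᵢ | A·ȳᵢ
plate | 14000.00 | 100.00 | 35.00 | 1400000.00 | 490000.00
hole 1 | -254.47 | 107.00 | 37.00 | -27228.18 | -9415.35
hole 2 | -385.00 | 162.50 | 42.50 | -62562.50 | -16362.50
Σ | 13360.53 |  |  | 1310209.32 | 464222.15
x_c = 1310209.32 / 13360.53 = 98.07 in
y_c = 464222.15 / 13360.53 = 34.75 in

x_c = 98.07 in, y_c = 34.75 in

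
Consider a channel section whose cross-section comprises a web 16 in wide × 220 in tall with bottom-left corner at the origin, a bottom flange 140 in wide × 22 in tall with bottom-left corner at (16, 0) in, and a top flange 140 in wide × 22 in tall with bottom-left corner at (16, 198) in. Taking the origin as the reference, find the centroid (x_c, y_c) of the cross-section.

web: A = 16 × 220 = 3520.00, centroid at (8.00, 110.00).
bottom flange: A = 140 × 22 = 3080.00, centroid at (86.00, 11.00).
top flange: A = 140 × 22 = 3080.00, centroid at (86.00, 209.00).
ΣA = 9680.00 in²
ΣAx_c = (3520.00)(8.00) + (3080.00)(86.00) + (3080.00)(86.00) = 557920.00 in³
ΣAy_c = (3520.00)(110.00) + (3080.00)(11.00) + (3080.00)(209.00) = 1064800.00 in³
x_c = 557920.00 / 9680.00 = 57.64 in
y_c = 1064800.00 / 9680.00 = 110.00 in

x_c = 57.64 in, y_c = 110.00 in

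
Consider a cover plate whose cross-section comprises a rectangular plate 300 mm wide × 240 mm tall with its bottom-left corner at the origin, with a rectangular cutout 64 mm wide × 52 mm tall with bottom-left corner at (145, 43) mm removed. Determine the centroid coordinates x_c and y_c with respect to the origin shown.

x_c = 148.69 mm, y_c = 122.47 mm

Part | A | x̄ᵢ | ȳᵢ | A·x̄ᵢ | A·ȳᵢ
plate | 72000.00 | 150.00 | 120.00 | 10800000.00 | 8640000.00
hole | -3328.00 | 177.00 | 69.00 | -589056.00 | -229632.00
Σ | 68672.00 |  |  | 10210944.00 | 8410368.00
x_c = 10210944.00 / 68672.00 = 148.69 mm
y_c = 8410368.00 / 68672.00 = 122.47 mm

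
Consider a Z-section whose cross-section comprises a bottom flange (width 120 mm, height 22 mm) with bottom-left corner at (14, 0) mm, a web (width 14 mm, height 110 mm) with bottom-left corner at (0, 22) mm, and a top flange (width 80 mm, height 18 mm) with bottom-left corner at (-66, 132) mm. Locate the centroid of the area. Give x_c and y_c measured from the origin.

x_c = 30.02 mm, y_c = 62.40 mm

bottom flange: A = 120 × 22 = 2640.00, centroid at (74.00, 11.00).
web: A = 14 × 110 = 1540.00, centroid at (7.00, 77.00).
top flange: A = 80 × 18 = 1440.00, centroid at (-26.00, 141.00).
ΣA = 5620.00 mm², ΣAx_c = 168700.00 mm³, ΣAy_c = 350660.00 mm³.
x_c = 168700.00/5620.00 = 30.02 mm; y_c = 350660.00/5620.00 = 62.40 mm.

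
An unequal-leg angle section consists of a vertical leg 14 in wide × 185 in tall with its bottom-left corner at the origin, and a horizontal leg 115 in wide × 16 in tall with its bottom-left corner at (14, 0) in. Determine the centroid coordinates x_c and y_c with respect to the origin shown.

x_c = 33.79 in, y_c = 57.40 in

vertical leg: A = 14 × 185 = 2590.00, centroid at (7.00, 92.50).
horizontal leg: A = 115 × 16 = 1840.00, centroid at (71.50, 8.00).
ΣA = 4430.00 in², ΣAx_c = 149690.00 in³, ΣAy_c = 254295.00 in³.
x_c = 149690.00/4430.00 = 33.79 in; y_c = 254295.00/4430.00 = 57.40 in.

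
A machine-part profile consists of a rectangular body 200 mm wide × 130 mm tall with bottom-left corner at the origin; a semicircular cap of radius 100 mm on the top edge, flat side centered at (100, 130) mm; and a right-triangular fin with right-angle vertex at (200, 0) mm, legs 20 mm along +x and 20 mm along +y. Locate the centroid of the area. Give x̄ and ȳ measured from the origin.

rectangular body: A = 200 × 130 = 26000.00, centroid at (100.00, 65.00).
semicircular top: A = ½π·100² = 15707.96, centroid at (100.00, 172.44).
triangular fin: A = ½·20·20 = 200.00, centroid at (206.67, 6.67).
ΣA = 41907.96 mm², ΣAx̄ = 4212129.66 mm³, ΣAȳ = 4400035.22 mm³.
x̄ = 4212129.66/41907.96 = 100.51 mm; ȳ = 4400035.22/41907.96 = 104.99 mm.

x̄ = 100.51 mm, ȳ = 104.99 mm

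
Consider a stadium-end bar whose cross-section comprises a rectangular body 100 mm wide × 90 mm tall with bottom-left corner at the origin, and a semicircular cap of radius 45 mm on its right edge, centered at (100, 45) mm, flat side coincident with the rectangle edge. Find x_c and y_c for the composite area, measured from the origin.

rectangular body: A = 100 × 90 = 9000.00, centroid at (50.00, 45.00).
semicircular end: A = ½π·45² = 3180.86, centroid at (119.10, 45.00).
ΣA = 12180.86 mm²
ΣAx_c = (9000.00)(50.00) + (3180.86)(119.10) = 828836.26 mm³
ΣAy_c = (9000.00)(45.00) + (3180.86)(45.00) = 548138.82 mm³
x_c = 828836.26 / 12180.86 = 68.04 mm
y_c = 548138.82 / 12180.86 = 45.00 mm

x_c = 68.04 mm, y_c = 45.00 mm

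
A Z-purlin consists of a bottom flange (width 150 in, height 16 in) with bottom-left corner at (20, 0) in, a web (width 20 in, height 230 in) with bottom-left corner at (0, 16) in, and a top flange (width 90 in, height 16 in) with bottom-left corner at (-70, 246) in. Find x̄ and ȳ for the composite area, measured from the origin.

x̄ = 28.20 in, ȳ = 117.01 in

bottom flange: A = 150 × 16 = 2400.00, centroid at (95.00, 8.00).
web: A = 20 × 230 = 4600.00, centroid at (10.00, 131.00).
top flange: A = 90 × 16 = 1440.00, centroid at (-25.00, 254.00).
ΣA = 8440.00 in², ΣAx̄ = 238000.00 in³, ΣAȳ = 987560.00 in³.
x̄ = 238000.00/8440.00 = 28.20 in; ȳ = 987560.00/8440.00 = 117.01 in.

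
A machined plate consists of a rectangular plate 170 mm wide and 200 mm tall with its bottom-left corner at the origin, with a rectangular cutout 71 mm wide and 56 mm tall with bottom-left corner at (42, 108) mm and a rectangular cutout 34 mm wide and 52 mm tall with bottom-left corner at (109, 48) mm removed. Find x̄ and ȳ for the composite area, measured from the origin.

x̄ = 83.49 mm, ȳ = 96.56 mm

plate: A = 170 × 200 = 34000.00, centroid at (85.00, 100.00).
hole 1: A = −(71 × 56) = -3976.00, centroid at (77.50, 136.00).
hole 2: A = −(34 × 52) = -1768.00, centroid at (126.00, 74.00).
ΣA = 28256.00 mm²
ΣAx̄ = (34000.00)(85.00) + (-3976.00)(77.50) + (-1768.00)(126.00) = 2359092.00 mm³
ΣAȳ = (34000.00)(100.00) + (-3976.00)(136.00) + (-1768.00)(74.00) = 2728432.00 mm³
x̄ = 2359092.00 / 28256.00 = 83.49 mm
ȳ = 2728432.00 / 28256.00 = 96.56 mm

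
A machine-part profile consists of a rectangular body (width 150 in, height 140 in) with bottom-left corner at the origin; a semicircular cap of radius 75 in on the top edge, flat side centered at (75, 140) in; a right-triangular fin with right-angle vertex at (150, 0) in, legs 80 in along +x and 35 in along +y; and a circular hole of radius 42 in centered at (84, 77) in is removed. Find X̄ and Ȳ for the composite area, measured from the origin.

X̄ = 78.60 in, Ȳ = 100.33 in

rectangular body: A = 150 × 140 = 21000.00, centroid at (75.00, 70.00).
semicircular top: A = ½π·75² = 8835.73, centroid at (75.00, 171.83).
triangular fin: A = ½·80·35 = 1400.00, centroid at (176.67, 11.67).
hole: A = −π·42² = -5541.77, centroid at (84.00, 77.00).
ΣA = 25693.96 in², ΣAX̄ = 2019504.40 in³, ΣAȲ = 2577869.19 in³.
X̄ = 2019504.40/25693.96 = 78.60 in; Ȳ = 2577869.19/25693.96 = 100.33 in.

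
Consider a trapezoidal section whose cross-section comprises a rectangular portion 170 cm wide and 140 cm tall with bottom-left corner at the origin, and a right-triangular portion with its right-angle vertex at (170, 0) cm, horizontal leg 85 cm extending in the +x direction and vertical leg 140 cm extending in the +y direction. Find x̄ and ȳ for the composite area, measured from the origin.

x̄ = 107.67 cm, ȳ = 65.33 cm

rectangular portion: A = 170 × 140 = 23800.00, centroid at (85.00, 70.00).
triangular portion: A = ½·85·140 = 5950.00, centroid at (198.33, 46.67).
ΣA = 29750.00 cm², ΣAx̄ = 3203083.33 cm³, ΣAȳ = 1943666.67 cm³.
x̄ = 3203083.33/29750.00 = 107.67 cm; ȳ = 1943666.67/29750.00 = 65.33 cm.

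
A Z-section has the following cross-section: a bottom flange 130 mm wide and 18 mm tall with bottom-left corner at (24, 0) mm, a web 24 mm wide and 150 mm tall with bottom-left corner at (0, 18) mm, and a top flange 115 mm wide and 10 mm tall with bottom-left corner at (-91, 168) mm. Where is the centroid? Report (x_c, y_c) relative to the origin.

bottom flange: A = 130 × 18 = 2340.00, centroid at (89.00, 9.00).
web: A = 24 × 150 = 3600.00, centroid at (12.00, 93.00).
top flange: A = 115 × 10 = 1150.00, centroid at (-33.50, 173.00).
ΣA = 7090.00 mm²
ΣAx_c = (2340.00)(89.00) + (3600.00)(12.00) + (1150.00)(-33.50) = 212935.00 mm³
ΣAy_c = (2340.00)(9.00) + (3600.00)(93.00) + (1150.00)(173.00) = 554810.00 mm³
x_c = 212935.00 / 7090.00 = 30.03 mm
y_c = 554810.00 / 7090.00 = 78.25 mm

x_c = 30.03 mm, y_c = 78.25 mm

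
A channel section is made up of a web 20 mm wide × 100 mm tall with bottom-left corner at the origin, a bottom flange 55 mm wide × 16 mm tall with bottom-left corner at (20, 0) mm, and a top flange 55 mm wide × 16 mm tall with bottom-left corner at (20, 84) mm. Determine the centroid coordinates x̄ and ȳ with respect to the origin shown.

x̄ = 27.55 mm, ȳ = 50.00 mm

web: A = 20 × 100 = 2000.00, centroid at (10.00, 50.00).
bottom flange: A = 55 × 16 = 880.00, centroid at (47.50, 8.00).
top flange: A = 55 × 16 = 880.00, centroid at (47.50, 92.00).
ΣA = 3760.00 mm², ΣAx̄ = 103600.00 mm³, ΣAȳ = 188000.00 mm³.
x̄ = 103600.00/3760.00 = 27.55 mm; ȳ = 188000.00/3760.00 = 50.00 mm.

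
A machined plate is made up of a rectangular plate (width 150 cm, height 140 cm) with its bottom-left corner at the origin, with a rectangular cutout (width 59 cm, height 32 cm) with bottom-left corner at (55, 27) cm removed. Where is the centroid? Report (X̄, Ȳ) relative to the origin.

X̄ = 74.06 cm, Ȳ = 72.67 cm

plate: A = 150 × 140 = 21000.00, centroid at (75.00, 70.00).
hole: A = −(59 × 32) = -1888.00, centroid at (84.50, 43.00).
ΣA = 19112.00 cm²
ΣAX̄ = (21000.00)(75.00) + (-1888.00)(84.50) = 1415464.00 cm³
ΣAȲ = (21000.00)(70.00) + (-1888.00)(43.00) = 1388816.00 cm³
X̄ = 1415464.00 / 19112.00 = 74.06 cm
Ȳ = 1388816.00 / 19112.00 = 72.67 cm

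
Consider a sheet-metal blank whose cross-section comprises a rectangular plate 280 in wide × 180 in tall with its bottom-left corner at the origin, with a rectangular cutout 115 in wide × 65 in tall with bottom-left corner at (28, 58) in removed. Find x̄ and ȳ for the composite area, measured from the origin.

x̄ = 149.49 in, ȳ = 89.91 in

plate: A = 280 × 180 = 50400.00, centroid at (140.00, 90.00).
hole: A = −(115 × 65) = -7475.00, centroid at (85.50, 90.50).
ΣA = 42925.00 in², ΣAx̄ = 6416887.50 in³, ΣAȳ = 3859512.50 in³.
x̄ = 6416887.50/42925.00 = 149.49 in; ȳ = 3859512.50/42925.00 = 89.91 in.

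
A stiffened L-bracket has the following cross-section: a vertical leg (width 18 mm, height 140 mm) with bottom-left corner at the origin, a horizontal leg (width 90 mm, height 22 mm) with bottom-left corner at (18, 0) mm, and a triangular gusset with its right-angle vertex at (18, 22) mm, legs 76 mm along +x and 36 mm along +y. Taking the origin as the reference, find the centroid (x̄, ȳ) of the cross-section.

vertical leg: A = 18 × 140 = 2520.00, centroid at (9.00, 70.00).
horizontal leg: A = 90 × 22 = 1980.00, centroid at (63.00, 11.00).
gusset: A = ½·76·36 = 1368.00, centroid at (43.33, 34.00).
ΣA = 5868.00 mm²
ΣAx̄ = (2520.00)(9.00) + (1980.00)(63.00) + (1368.00)(43.33) = 206700.00 mm³
ΣAȳ = (2520.00)(70.00) + (1980.00)(11.00) + (1368.00)(34.00) = 244692.00 mm³
x̄ = 206700.00 / 5868.00 = 35.22 mm
ȳ = 244692.00 / 5868.00 = 41.70 mm

x̄ = 35.22 mm, ȳ = 41.70 mm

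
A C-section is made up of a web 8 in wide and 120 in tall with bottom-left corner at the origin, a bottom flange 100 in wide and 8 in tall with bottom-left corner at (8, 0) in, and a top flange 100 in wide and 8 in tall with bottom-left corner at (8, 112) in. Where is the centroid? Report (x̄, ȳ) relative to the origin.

x̄ = 37.75 in, ȳ = 60.00 in

web: A = 8 × 120 = 960.00, centroid at (4.00, 60.00).
bottom flange: A = 100 × 8 = 800.00, centroid at (58.00, 4.00).
top flange: A = 100 × 8 = 800.00, centroid at (58.00, 116.00).
ΣA = 2560.00 in², ΣAx̄ = 96640.00 in³, ΣAȳ = 153600.00 in³.
x̄ = 96640.00/2560.00 = 37.75 in; ȳ = 153600.00/2560.00 = 60.00 in.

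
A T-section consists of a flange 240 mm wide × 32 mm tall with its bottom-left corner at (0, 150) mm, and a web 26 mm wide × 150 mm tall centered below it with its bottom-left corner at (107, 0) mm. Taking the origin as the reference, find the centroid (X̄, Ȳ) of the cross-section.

X̄ = 120.00 mm, Ȳ = 135.35 mm

Part | A | x̄ᵢ | ȳᵢ | A·x̄ᵢ | A·ȳᵢ
web | 3900.00 | 120.00 | 75.00 | 468000.00 | 292500.00
flange | 7680.00 | 120.00 | 166.00 | 921600.00 | 1274880.00
Σ | 11580.00 |  |  | 1389600.00 | 1567380.00
X̄ = 1389600.00 / 11580.00 = 120.00 mm
Ȳ = 1567380.00 / 11580.00 = 135.35 mm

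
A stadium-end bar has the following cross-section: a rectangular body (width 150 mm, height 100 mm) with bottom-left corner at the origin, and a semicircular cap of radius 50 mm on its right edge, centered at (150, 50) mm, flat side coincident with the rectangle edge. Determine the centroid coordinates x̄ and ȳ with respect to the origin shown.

rectangular body: A = 150 × 100 = 15000.00, centroid at (75.00, 50.00).
semicircular end: A = ½π·50² = 3926.99, centroid at (171.22, 50.00).
ΣA = 18926.99 mm²
ΣAx̄ = (15000.00)(75.00) + (3926.99)(171.22) = 1797381.96 mm³
ΣAȳ = (15000.00)(50.00) + (3926.99)(50.00) = 946349.54 mm³
x̄ = 1797381.96 / 18926.99 = 94.96 mm
ȳ = 946349.54 / 18926.99 = 50.00 mm

x̄ = 94.96 mm, ȳ = 50.00 mm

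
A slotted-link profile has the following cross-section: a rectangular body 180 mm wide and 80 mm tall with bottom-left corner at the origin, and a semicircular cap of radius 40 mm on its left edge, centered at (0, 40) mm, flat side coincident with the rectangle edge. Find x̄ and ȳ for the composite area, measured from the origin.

Part | A | x̄ᵢ | ȳᵢ | A·x̄ᵢ | A·ȳᵢ
rectangular body | 14400.00 | 90.00 | 40.00 | 1296000.00 | 576000.00
semicircular end | 2513.27 | -16.98 | 40.00 | -42666.67 | 100530.96
Σ | 16913.27 |  |  | 1253333.33 | 676530.96
x̄ = 1253333.33 / 16913.27 = 74.10 mm
ȳ = 676530.96 / 16913.27 = 40.00 mm

x̄ = 74.10 mm, ȳ = 40.00 mm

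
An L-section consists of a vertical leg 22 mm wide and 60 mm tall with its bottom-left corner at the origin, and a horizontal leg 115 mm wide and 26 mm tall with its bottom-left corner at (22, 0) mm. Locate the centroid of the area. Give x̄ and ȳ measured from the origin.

x̄ = 58.52 mm, ȳ = 18.21 mm

Part | A | x̄ᵢ | ȳᵢ | A·x̄ᵢ | A·ȳᵢ
vertical leg | 1320.00 | 11.00 | 30.00 | 14520.00 | 39600.00
horizontal leg | 2990.00 | 79.50 | 13.00 | 237705.00 | 38870.00
Σ | 4310.00 |  |  | 252225.00 | 78470.00
x̄ = 252225.00 / 4310.00 = 58.52 mm
ȳ = 78470.00 / 4310.00 = 18.21 mm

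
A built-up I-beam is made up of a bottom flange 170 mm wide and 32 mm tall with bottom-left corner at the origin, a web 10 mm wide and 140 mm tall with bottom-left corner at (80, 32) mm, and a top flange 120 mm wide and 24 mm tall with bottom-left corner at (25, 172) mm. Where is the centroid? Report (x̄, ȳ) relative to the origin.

x̄ = 85.00 mm, ȳ = 78.16 mm

bottom flange: A = 170 × 32 = 5440.00, centroid at (85.00, 16.00).
web: A = 10 × 140 = 1400.00, centroid at (85.00, 102.00).
top flange: A = 120 × 24 = 2880.00, centroid at (85.00, 184.00).
ΣA = 9720.00 mm², ΣAx̄ = 826200.00 mm³, ΣAȳ = 759760.00 mm³.
x̄ = 826200.00/9720.00 = 85.00 mm; ȳ = 759760.00/9720.00 = 78.16 mm.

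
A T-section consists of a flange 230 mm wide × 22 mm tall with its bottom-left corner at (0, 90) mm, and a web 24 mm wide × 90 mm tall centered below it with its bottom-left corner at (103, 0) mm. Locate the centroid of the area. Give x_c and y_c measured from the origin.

x_c = 115.00 mm, y_c = 84.25 mm

web: A = 24 × 90 = 2160.00, centroid at (115.00, 45.00).
flange: A = 230 × 22 = 5060.00, centroid at (115.00, 101.00).
ΣA = 7220.00 mm²
ΣAx_c = (2160.00)(115.00) + (5060.00)(115.00) = 830300.00 mm³
ΣAy_c = (2160.00)(45.00) + (5060.00)(101.00) = 608260.00 mm³
x_c = 830300.00 / 7220.00 = 115.00 mm
y_c = 608260.00 / 7220.00 = 84.25 mm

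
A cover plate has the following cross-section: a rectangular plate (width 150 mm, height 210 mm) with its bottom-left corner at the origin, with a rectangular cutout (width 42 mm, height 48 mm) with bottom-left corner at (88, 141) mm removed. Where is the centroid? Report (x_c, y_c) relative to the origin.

x_c = 72.68 mm, y_c = 100.90 mm

plate: A = 150 × 210 = 31500.00, centroid at (75.00, 105.00).
hole: A = −(42 × 48) = -2016.00, centroid at (109.00, 165.00).
ΣA = 29484.00 mm²
ΣAx_c = (31500.00)(75.00) + (-2016.00)(109.00) = 2142756.00 mm³
ΣAy_c = (31500.00)(105.00) + (-2016.00)(165.00) = 2974860.00 mm³
x_c = 2142756.00 / 29484.00 = 72.68 mm
y_c = 2974860.00 / 29484.00 = 100.90 mm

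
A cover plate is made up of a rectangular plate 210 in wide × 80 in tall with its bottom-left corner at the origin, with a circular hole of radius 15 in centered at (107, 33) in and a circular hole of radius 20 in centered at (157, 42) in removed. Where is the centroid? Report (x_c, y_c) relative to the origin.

x_c = 100.50 in, y_c = 40.16 in

plate: A = 210 × 80 = 16800.00, centroid at (105.00, 40.00).
hole 1: A = −π·15² = -706.86, centroid at (107.00, 33.00).
hole 2: A = −π·20² = -1256.64, centroid at (157.00, 42.00).
ΣA = 14836.50 in²
ΣAx_c = (16800.00)(105.00) + (-706.86)(107.00) + (-1256.64)(157.00) = 1491074.14 in³
ΣAy_c = (16800.00)(40.00) + (-706.86)(33.00) + (-1256.64)(42.00) = 595894.92 in³
x_c = 1491074.14 / 14836.50 = 100.50 in
y_c = 595894.92 / 14836.50 = 40.16 in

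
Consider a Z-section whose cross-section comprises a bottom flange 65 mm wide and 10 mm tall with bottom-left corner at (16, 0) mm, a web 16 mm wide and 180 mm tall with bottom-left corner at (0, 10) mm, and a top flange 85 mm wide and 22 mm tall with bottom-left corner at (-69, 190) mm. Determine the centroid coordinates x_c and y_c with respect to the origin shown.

x_c = 0.93 mm, y_c = 123.54 mm

bottom flange: A = 65 × 10 = 650.00, centroid at (48.50, 5.00).
web: A = 16 × 180 = 2880.00, centroid at (8.00, 100.00).
top flange: A = 85 × 22 = 1870.00, centroid at (-26.50, 201.00).
ΣA = 5400.00 mm², ΣAx_c = 5010.00 mm³, ΣAy_c = 667120.00 mm³.
x_c = 5010.00/5400.00 = 0.93 mm; y_c = 667120.00/5400.00 = 123.54 mm.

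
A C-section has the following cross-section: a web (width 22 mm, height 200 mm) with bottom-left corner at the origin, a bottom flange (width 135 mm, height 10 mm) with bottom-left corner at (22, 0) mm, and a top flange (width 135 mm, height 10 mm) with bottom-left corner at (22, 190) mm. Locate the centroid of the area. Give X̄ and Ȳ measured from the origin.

X̄ = 40.85 mm, Ȳ = 100.00 mm

Part | A | x̄ᵢ | ȳᵢ | A·x̄ᵢ | A·ȳᵢ
web | 4400.00 | 11.00 | 100.00 | 48400.00 | 440000.00
bottom flange | 1350.00 | 89.50 | 5.00 | 120825.00 | 6750.00
top flange | 1350.00 | 89.50 | 195.00 | 120825.00 | 263250.00
Σ | 7100.00 |  |  | 290050.00 | 710000.00
X̄ = 290050.00 / 7100.00 = 40.85 mm
Ȳ = 710000.00 / 7100.00 = 100.00 mm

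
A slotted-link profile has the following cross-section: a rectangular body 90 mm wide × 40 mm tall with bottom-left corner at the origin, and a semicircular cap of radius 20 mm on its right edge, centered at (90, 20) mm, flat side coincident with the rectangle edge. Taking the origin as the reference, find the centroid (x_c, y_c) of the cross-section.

x_c = 52.95 mm, y_c = 20.00 mm

Part | A | x̄ᵢ | ȳᵢ | A·x̄ᵢ | A·ȳᵢ
rectangular body | 3600.00 | 45.00 | 20.00 | 162000.00 | 72000.00
semicircular end | 628.32 | 98.49 | 20.00 | 61882.00 | 12566.37
Σ | 4228.32 |  |  | 223882.00 | 84566.37
x_c = 223882.00 / 4228.32 = 52.95 mm
y_c = 84566.37 / 4228.32 = 20.00 mm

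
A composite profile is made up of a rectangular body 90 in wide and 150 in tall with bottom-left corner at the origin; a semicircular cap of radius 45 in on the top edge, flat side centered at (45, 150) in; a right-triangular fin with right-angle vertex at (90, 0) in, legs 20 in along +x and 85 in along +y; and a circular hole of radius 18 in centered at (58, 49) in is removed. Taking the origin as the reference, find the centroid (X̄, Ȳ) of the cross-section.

rectangular body: A = 90 × 150 = 13500.00, centroid at (45.00, 75.00).
semicircular top: A = ½π·45² = 3180.86, centroid at (45.00, 169.10).
triangular fin: A = ½·20·85 = 850.00, centroid at (96.67, 28.33).
hole: A = −π·18² = -1017.88, centroid at (58.00, 49.00).
ΣA = 16512.99 in²
ΣAX̄ = (13500.00)(45.00) + (3180.86)(45.00) + (850.00)(96.67) + (-1017.88)(58.00) = 773768.67 in³
ΣAȲ = (13500.00)(75.00) + (3180.86)(169.10) + (850.00)(28.33) + (-1017.88)(49.00) = 1524586.79 in³
X̄ = 773768.67 / 16512.99 = 46.86 in
Ȳ = 1524586.79 / 16512.99 = 92.33 in

X̄ = 46.86 in, Ȳ = 92.33 in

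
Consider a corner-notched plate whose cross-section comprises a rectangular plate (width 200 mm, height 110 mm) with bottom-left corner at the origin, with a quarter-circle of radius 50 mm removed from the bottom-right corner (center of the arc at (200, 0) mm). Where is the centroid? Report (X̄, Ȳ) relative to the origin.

X̄ = 92.28 mm, Ȳ = 58.31 mm

plate: A = 200 × 110 = 22000.00, centroid at (100.00, 55.00).
removed quarter-circle: A = −¼π·50² = -1963.50, centroid at (178.78, 21.22).
ΣA = 20036.50 mm², ΣAX̄ = 1848967.58 mm³, ΣAȲ = 1168333.33 mm³.
X̄ = 1848967.58/20036.50 = 92.28 mm; Ȳ = 1168333.33/20036.50 = 58.31 mm.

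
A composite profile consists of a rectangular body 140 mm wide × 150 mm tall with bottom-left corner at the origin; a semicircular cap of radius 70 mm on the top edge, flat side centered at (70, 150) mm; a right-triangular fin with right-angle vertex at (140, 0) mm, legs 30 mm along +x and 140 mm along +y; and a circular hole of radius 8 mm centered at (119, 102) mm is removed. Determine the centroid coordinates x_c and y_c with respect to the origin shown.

rectangular body: A = 140 × 150 = 21000.00, centroid at (70.00, 75.00).
semicircular top: A = ½π·70² = 7696.90, centroid at (70.00, 179.71).
triangular fin: A = ½·30·140 = 2100.00, centroid at (150.00, 46.67).
hole: A = −π·8² = -201.06, centroid at (119.00, 102.00).
ΣA = 30595.84 mm², ΣAx_c = 2299856.77 mm³, ΣAy_c = 3035693.65 mm³.
x_c = 2299856.77/30595.84 = 75.17 mm; y_c = 3035693.65/30595.84 = 99.22 mm.

x_c = 75.17 mm, y_c = 99.22 mm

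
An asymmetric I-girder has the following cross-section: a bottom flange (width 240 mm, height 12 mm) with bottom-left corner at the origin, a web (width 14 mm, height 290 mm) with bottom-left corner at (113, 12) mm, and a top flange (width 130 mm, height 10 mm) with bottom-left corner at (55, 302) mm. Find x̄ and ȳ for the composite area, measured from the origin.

x̄ = 120.00 mm, ȳ = 127.89 mm

bottom flange: A = 240 × 12 = 2880.00, centroid at (120.00, 6.00).
web: A = 14 × 290 = 4060.00, centroid at (120.00, 157.00).
top flange: A = 130 × 10 = 1300.00, centroid at (120.00, 307.00).
ΣA = 8240.00 mm², ΣAx̄ = 988800.00 mm³, ΣAȳ = 1053800.00 mm³.
x̄ = 988800.00/8240.00 = 120.00 mm; ȳ = 1053800.00/8240.00 = 127.89 mm.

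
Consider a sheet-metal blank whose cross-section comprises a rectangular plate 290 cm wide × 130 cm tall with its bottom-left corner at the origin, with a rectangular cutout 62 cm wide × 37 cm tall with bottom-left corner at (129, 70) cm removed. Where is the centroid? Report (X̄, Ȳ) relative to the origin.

plate: A = 290 × 130 = 37700.00, centroid at (145.00, 65.00).
hole: A = −(62 × 37) = -2294.00, centroid at (160.00, 88.50).
ΣA = 35406.00 cm², ΣAX̄ = 5099460.00 cm³, ΣAȲ = 2247481.00 cm³.
X̄ = 5099460.00/35406.00 = 144.03 cm; Ȳ = 2247481.00/35406.00 = 63.48 cm.

X̄ = 144.03 cm, Ȳ = 63.48 cm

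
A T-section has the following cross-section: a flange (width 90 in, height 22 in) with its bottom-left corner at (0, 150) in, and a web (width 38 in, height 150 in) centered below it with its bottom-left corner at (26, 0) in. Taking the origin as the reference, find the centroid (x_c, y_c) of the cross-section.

x_c = 45.00 in, y_c = 97.17 in

web: A = 38 × 150 = 5700.00, centroid at (45.00, 75.00).
flange: A = 90 × 22 = 1980.00, centroid at (45.00, 161.00).
ΣA = 7680.00 in²
ΣAx_c = (5700.00)(45.00) + (1980.00)(45.00) = 345600.00 in³
ΣAy_c = (5700.00)(75.00) + (1980.00)(161.00) = 746280.00 in³
x_c = 345600.00 / 7680.00 = 45.00 in
y_c = 746280.00 / 7680.00 = 97.17 in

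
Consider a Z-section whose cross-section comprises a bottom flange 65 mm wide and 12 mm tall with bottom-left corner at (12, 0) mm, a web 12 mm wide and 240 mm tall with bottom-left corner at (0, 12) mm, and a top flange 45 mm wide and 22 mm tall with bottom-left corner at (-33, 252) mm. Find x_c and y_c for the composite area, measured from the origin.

x_c = 8.95 mm, y_c = 138.75 mm

bottom flange: A = 65 × 12 = 780.00, centroid at (44.50, 6.00).
web: A = 12 × 240 = 2880.00, centroid at (6.00, 132.00).
top flange: A = 45 × 22 = 990.00, centroid at (-10.50, 263.00).
ΣA = 4650.00 mm², ΣAx_c = 41595.00 mm³, ΣAy_c = 645210.00 mm³.
x_c = 41595.00/4650.00 = 8.95 mm; y_c = 645210.00/4650.00 = 138.75 mm.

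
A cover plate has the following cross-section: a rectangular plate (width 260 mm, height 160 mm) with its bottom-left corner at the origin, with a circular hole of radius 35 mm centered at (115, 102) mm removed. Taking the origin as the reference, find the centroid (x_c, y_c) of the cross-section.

x_c = 131.53 mm, y_c = 77.76 mm

plate: A = 260 × 160 = 41600.00, centroid at (130.00, 80.00).
hole: A = −π·35² = -3848.45, centroid at (115.00, 102.00).
ΣA = 37751.55 mm²
ΣAx_c = (41600.00)(130.00) + (-3848.45)(115.00) = 4965428.13 mm³
ΣAy_c = (41600.00)(80.00) + (-3848.45)(102.00) = 2935458.00 mm³
x_c = 4965428.13 / 37751.55 = 131.53 mm
y_c = 2935458.00 / 37751.55 = 77.76 mm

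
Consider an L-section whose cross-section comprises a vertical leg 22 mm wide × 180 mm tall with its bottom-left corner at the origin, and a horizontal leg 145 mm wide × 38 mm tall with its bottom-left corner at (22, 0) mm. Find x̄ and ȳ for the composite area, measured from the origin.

x̄ = 59.58 mm, ȳ = 48.69 mm

vertical leg: A = 22 × 180 = 3960.00, centroid at (11.00, 90.00).
horizontal leg: A = 145 × 38 = 5510.00, centroid at (94.50, 19.00).
ΣA = 9470.00 mm²
ΣAx̄ = (3960.00)(11.00) + (5510.00)(94.50) = 564255.00 mm³
ΣAȳ = (3960.00)(90.00) + (5510.00)(19.00) = 461090.00 mm³
x̄ = 564255.00 / 9470.00 = 59.58 mm
ȳ = 461090.00 / 9470.00 = 48.69 mm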